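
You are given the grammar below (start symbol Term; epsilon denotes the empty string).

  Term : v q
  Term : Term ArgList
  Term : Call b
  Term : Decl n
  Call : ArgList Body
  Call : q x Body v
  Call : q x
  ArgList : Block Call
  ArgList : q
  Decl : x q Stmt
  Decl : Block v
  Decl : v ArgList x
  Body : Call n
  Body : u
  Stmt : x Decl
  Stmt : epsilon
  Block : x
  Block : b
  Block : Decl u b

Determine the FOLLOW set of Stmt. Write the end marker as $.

In Decl : x q Stmt: Stmt is at the end, add FOLLOW(Decl) = { n, u }.
Union: FOLLOW(Stmt) = { n, u }.

{ n, u }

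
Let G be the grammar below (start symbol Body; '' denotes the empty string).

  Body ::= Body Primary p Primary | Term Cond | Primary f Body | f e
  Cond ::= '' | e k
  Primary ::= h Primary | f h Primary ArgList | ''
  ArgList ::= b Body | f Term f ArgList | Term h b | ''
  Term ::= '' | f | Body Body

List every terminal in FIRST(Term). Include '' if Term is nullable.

{ e, f, h, p, '' }

Term ::= '' contributes ''.
Term ::= f contributes {f}.
From Term ::= Body Body: Body, Body nullable, take FIRST(Body) ∪ FIRST(Body) = { e, f, h, p }; also '' since the whole RHS is nullable.
Union: FIRST(Term) = { e, f, h, p, '' }.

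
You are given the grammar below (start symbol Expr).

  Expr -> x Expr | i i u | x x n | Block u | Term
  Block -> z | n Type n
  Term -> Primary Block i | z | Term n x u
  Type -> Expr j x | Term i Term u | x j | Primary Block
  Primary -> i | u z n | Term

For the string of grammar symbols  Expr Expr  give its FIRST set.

{ i, n, u, x, z }

Add FIRST(Expr) = { i, n, u, x, z }; Expr is not nullable, stop.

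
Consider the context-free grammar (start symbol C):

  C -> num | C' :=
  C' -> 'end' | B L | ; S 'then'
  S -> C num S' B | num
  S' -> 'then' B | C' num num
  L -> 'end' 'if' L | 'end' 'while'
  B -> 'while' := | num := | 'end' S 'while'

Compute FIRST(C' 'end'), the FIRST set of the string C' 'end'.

{ 'end', 'while', ;, num }

Add FIRST(C') = { 'end', 'while', ;, num }; C' is not nullable, stop.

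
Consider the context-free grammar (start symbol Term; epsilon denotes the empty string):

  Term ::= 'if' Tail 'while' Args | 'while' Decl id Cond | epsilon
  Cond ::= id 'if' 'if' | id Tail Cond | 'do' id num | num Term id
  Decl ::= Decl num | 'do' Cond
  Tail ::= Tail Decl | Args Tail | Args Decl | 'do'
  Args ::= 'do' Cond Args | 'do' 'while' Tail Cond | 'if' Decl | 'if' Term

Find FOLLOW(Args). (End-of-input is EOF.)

{ EOF, 'do', 'if', id }

In Term ::= 'if' Tail 'while' Args: Args is at the end, add FOLLOW(Term) = { EOF, 'do', 'if', id }.
In Tail ::= Args Tail: add FIRST(Tail) = { 'do', 'if' }.
In Tail ::= Args Decl: add FIRST(Decl) = { 'do' }.
In Args ::= 'do' Cond Args: Args is at the end, add FOLLOW(Args) = { EOF, 'do', 'if', id }.
Union: FOLLOW(Args) = { EOF, 'do', 'if', id }.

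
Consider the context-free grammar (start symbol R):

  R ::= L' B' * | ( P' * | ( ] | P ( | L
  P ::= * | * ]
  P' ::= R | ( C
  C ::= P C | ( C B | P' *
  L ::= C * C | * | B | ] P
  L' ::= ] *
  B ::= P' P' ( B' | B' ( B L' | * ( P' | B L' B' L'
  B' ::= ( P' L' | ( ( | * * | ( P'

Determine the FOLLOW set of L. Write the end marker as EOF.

In R ::= L: L is at the end, add FOLLOW(R) = { EOF, (, *, ] }.
Union: FOLLOW(L) = { EOF, (, *, ] }.

{ EOF, (, *, ] }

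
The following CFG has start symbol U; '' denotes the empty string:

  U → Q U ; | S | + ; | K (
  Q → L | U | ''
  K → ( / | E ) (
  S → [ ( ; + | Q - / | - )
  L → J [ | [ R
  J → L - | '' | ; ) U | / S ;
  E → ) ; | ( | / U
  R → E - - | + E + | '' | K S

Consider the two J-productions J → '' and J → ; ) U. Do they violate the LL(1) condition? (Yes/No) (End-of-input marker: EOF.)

FIRST('') = { '' } and FIRST(; ) U) = { ; }.
The first is nullable but FOLLOW(J) = { [ } is disjoint from FIRST of the second.

No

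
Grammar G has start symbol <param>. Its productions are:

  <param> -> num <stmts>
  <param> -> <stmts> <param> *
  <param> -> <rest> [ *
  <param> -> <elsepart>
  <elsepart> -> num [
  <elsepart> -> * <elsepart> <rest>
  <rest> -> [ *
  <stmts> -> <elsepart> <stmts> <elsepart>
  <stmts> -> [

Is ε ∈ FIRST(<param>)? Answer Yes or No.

No nonterminal in this grammar is nullable.
No production of <param> has an RHS whose symbols are all nullable, so <param> is not nullable.

No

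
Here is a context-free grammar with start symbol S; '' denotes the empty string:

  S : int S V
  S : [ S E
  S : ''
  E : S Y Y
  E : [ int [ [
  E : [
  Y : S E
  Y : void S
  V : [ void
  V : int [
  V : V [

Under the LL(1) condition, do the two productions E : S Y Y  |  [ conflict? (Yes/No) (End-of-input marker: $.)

FIRST(S Y Y) = { [, int, void } and FIRST([) = { [ }.
Both contain [, so the two alternatives are not disjoint — LL(1) conflict.

Yes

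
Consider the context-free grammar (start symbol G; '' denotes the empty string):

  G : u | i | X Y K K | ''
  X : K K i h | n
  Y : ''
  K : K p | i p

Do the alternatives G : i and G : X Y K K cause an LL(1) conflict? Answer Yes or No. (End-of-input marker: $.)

Yes

FIRST(i) = { i } and FIRST(X Y K K) = { i, n }.
Both contain i, so the two alternatives are not disjoint — LL(1) conflict.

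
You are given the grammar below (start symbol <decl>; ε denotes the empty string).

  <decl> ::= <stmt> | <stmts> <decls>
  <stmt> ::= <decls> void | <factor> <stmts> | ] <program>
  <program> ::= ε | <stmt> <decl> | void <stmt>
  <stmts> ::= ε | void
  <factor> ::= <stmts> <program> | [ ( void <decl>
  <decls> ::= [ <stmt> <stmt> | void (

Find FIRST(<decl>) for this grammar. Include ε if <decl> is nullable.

{ [, ], void, ε }

From <decl> ::= <stmt>: add FIRST(<stmt>) = { [, ], void, ε } (including ε since <stmt> is nullable).
From <decl> ::= <stmts> <decls>: <stmts> nullable, take FIRST(<stmts>) ∪ FIRST(<decls>) = { [, void }.
Union: FIRST(<decl>) = { [, ], void, ε }.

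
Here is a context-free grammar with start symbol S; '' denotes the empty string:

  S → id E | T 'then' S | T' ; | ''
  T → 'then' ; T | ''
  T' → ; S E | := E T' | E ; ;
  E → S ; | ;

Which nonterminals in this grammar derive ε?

Directly nullable (have an ''-production): S, T.
No other nonterminal has a production whose RHS symbols are all nullable.

{ S, T }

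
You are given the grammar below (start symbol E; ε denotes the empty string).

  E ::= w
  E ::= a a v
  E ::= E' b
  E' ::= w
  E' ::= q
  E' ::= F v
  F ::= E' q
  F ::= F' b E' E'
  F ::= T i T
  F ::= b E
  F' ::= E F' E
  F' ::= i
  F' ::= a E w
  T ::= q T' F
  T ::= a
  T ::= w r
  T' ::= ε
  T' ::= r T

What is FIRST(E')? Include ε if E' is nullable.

{ a, b, i, q, w }

E' ::= w contributes {w}.
E' ::= q contributes {q}.
From E' ::= F v: add FIRST(F) = { a, b, i, q, w }.
Union: FIRST(E') = { a, b, i, q, w }.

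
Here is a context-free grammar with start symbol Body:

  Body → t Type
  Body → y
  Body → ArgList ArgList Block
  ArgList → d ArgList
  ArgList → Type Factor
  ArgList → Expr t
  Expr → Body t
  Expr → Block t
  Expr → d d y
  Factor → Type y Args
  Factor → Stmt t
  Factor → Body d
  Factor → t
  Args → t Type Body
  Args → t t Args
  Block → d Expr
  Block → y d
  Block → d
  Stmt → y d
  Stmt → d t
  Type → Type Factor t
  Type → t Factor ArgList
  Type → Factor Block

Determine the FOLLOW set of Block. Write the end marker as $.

In Body → ArgList ArgList Block: Block is at the end, add FOLLOW(Body) = { $, d, t, y }.
In Expr → Block t: add FIRST(t) = { t }.
In Type → Factor Block: Block is at the end, add FOLLOW(Type) = { $, d, t, y }.
Union: FOLLOW(Block) = { $, d, t, y }.

{ $, d, t, y }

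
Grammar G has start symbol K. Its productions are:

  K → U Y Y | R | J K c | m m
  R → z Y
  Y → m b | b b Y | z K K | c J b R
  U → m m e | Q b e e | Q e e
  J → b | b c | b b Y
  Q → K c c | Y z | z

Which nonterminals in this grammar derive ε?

{ } (none)

No nonterminal has an empty production or an RHS whose symbols are all nullable.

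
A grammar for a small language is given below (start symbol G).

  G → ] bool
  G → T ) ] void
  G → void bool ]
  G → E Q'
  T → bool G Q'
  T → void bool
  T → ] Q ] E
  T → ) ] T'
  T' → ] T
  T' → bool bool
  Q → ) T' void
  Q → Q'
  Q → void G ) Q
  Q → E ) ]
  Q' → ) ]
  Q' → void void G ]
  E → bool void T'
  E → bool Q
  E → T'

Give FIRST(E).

E → bool void T' contributes {bool}.
E → bool Q contributes {bool}.
From E → T': add FIRST(T') = { ], bool }.
Union: FIRST(E) = { ], bool }.

{ ], bool }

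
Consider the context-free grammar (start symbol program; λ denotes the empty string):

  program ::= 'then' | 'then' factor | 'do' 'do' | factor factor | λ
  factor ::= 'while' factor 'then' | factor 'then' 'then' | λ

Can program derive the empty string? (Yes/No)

program has an λ-production, so program ⇒ λ.

Yes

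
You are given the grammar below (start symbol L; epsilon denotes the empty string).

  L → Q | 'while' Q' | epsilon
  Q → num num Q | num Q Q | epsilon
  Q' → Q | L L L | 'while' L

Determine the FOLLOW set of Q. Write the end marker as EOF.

In L → Q: Q is at the end, add FOLLOW(L) = { EOF, 'while', num }.
In Q → num num Q: Q is at the end, add FOLLOW(Q) = { EOF, 'while', num }.
In Q → num Q Q: add FIRST(Q)\{epsilon} = { num }.
  Since Q is nullable, also add FOLLOW(Q) = { EOF, 'while', num }.
In Q → num Q Q: Q is at the end, add FOLLOW(Q) = { EOF, 'while', num }.
In Q' → Q: Q is at the end, add FOLLOW(Q') = { EOF, 'while', num }.
Union: FOLLOW(Q) = { EOF, 'while', num }.

{ EOF, 'while', num }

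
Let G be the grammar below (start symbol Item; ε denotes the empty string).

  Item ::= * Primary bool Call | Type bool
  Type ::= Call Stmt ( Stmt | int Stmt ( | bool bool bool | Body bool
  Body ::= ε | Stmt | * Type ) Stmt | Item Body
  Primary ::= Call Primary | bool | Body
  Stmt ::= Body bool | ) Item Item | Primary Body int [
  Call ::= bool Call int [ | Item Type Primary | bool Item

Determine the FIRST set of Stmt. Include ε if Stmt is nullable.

{ ), *, bool, int }

From Stmt ::= Body bool: Body nullable, take FIRST(Body) ∪ {bool} = { ), *, bool, int }.
Stmt ::= ) Item Item contributes {)}.
From Stmt ::= Primary Body int [: Primary, Body nullable, take FIRST(Primary) ∪ FIRST(Body) ∪ {int} = { ), *, bool, int }.
Union: FIRST(Stmt) = { ), *, bool, int }.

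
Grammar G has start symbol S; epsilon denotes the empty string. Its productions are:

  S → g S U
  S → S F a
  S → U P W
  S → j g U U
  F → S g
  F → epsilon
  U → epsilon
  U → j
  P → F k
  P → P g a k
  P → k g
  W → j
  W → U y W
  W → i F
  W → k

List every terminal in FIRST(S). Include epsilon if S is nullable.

{ g, j, k }

S → g S U contributes {g}.
From S → S F a: add FIRST(S) = { g, j, k }.
From S → U P W: U nullable, take FIRST(U) ∪ FIRST(P) = { g, j, k }.
S → j g U U contributes {j}.
Union: FIRST(S) = { g, j, k }.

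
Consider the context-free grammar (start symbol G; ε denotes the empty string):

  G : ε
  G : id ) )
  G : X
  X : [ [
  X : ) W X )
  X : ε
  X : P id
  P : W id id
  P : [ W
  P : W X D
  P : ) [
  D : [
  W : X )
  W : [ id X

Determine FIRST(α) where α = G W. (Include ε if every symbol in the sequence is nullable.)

{ ), [, id }

Add FIRST(G)\{ε} = { ), [, id }; G is nullable, continue.
Add FIRST(W) = { ), [ }; W is not nullable, stop.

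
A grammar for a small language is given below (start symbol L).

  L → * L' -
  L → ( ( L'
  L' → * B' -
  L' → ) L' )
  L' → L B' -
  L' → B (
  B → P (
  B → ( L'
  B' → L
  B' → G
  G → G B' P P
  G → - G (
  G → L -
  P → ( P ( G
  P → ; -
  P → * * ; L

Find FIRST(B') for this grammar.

From B' → L: add FIRST(L) = { (, * }.
From B' → G: add FIRST(G) = { (, *, - }.
Union: FIRST(B') = { (, *, - }.

{ (, *, - }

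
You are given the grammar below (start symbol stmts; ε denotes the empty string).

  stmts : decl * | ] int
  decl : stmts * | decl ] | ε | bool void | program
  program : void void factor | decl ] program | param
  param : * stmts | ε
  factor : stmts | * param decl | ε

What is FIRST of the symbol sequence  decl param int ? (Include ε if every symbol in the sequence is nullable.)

Add FIRST(decl)\{ε} = { *, ], bool, void }; decl is nullable, continue.
Add FIRST(param)\{ε} = { * }; param is nullable, continue.
int is a terminal; add {int} and stop.

{ *, ], bool, int, void }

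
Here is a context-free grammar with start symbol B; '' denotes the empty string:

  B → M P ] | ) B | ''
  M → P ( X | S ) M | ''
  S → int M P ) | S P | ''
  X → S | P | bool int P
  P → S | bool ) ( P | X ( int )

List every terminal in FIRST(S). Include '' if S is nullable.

{ (, bool, int, '' }

S → int M P ) contributes {int}.
From S → S P: S, P nullable, take FIRST(S) ∪ FIRST(P) = { (, bool, int }; also '' since the whole RHS is nullable.
S → '' contributes ''.
Union: FIRST(S) = { (, bool, int, '' }.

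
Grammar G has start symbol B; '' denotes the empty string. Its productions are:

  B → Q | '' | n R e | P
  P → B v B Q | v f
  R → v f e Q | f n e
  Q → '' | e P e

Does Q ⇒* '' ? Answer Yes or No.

Q has an ''-production, so Q ⇒ ''.

Yes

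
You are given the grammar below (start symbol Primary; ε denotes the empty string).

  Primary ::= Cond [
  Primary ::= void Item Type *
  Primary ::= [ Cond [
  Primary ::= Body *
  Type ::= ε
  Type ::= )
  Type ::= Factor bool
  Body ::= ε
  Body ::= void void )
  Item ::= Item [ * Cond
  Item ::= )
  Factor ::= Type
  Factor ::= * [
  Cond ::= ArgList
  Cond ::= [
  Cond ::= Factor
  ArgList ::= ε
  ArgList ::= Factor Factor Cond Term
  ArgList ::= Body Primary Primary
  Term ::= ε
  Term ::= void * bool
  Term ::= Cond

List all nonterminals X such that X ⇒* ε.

Directly nullable (have an ε-production): Type, Body, ArgList, Term.
Factor ::= Type with every symbol nullable, so Factor is nullable.
Cond ::= ArgList with every symbol nullable, so Cond is nullable.
No other nonterminal has a production whose RHS symbols are all nullable.

{ ArgList, Body, Cond, Factor, Term, Type }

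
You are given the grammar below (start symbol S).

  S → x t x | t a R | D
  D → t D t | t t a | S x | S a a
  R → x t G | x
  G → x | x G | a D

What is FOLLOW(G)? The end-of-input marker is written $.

In R → x t G: G is at the end, add FOLLOW(R) = { $, a, x }.
In G → x G: G is at the end, add FOLLOW(G) = { $, a, x }.
Union: FOLLOW(G) = { $, a, x }.

{ $, a, x }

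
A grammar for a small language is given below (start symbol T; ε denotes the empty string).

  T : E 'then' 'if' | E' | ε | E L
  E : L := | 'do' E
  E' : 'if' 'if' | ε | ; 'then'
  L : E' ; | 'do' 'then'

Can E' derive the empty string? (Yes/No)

E' has an ε-production, so E' ⇒ ε.

Yes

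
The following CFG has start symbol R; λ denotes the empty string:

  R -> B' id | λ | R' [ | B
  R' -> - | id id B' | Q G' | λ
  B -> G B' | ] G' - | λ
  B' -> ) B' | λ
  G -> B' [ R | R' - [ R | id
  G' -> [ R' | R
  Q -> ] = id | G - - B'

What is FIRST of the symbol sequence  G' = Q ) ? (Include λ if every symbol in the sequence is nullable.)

Add FIRST(G')\{λ} = { ), -, [, ], id }; G' is nullable, continue.
= is a terminal; add {=} and stop.

{ ), -, =, [, ], id }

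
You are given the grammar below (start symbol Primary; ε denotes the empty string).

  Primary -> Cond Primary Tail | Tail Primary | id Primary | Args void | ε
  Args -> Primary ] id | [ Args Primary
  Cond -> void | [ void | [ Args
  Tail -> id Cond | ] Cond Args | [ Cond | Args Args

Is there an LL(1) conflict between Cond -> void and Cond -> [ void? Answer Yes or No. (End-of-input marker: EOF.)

FIRST(void) = { void } and FIRST([ void) = { [ }.
The FIRST sets are disjoint and neither alternative is nullable — no conflict.

No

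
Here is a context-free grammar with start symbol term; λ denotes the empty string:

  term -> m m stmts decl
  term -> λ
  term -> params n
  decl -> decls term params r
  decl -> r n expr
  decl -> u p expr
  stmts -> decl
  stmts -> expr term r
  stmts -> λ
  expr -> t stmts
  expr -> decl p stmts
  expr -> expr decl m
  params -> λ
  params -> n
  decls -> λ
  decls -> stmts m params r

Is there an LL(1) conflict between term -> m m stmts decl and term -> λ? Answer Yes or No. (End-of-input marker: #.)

No

FIRST(m m stmts decl) = { m } and FIRST(λ) = { λ }.
The second is nullable but FOLLOW(term) = { #, n, r } is disjoint from FIRST of the first.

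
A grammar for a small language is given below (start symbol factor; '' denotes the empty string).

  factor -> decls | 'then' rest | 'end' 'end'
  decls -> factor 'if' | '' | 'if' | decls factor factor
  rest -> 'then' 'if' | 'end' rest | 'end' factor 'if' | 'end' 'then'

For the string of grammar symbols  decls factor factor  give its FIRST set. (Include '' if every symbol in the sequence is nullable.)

{ 'end', 'if', 'then', '' }

Add FIRST(decls)\{''} = { 'end', 'if', 'then' }; decls is nullable, continue.
Add FIRST(factor)\{''} = { 'end', 'if', 'then' }; factor is nullable, continue.
Add FIRST(factor)\{''} = { 'end', 'if', 'then' }; factor is nullable, continue.
Every symbol is nullable, so include ''.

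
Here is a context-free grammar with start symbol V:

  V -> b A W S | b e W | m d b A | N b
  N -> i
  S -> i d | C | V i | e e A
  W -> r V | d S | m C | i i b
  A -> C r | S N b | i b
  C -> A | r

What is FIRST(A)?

From A -> C r: add FIRST(C) = { b, e, i, m, r }.
From A -> S N b: add FIRST(S) = { b, e, i, m, r }.
A -> i b contributes {i}.
Union: FIRST(A) = { b, e, i, m, r }.

{ b, e, i, m, r }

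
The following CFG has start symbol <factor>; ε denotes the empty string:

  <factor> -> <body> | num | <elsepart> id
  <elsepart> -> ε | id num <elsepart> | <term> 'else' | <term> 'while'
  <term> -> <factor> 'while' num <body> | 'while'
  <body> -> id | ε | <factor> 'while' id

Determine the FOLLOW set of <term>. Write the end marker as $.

In <elsepart> -> <term> 'else': add FIRST('else') = { 'else' }.
In <elsepart> -> <term> 'while': add FIRST('while') = { 'while' }.
Union: FOLLOW(<term>) = { 'else', 'while' }.

{ 'else', 'while' }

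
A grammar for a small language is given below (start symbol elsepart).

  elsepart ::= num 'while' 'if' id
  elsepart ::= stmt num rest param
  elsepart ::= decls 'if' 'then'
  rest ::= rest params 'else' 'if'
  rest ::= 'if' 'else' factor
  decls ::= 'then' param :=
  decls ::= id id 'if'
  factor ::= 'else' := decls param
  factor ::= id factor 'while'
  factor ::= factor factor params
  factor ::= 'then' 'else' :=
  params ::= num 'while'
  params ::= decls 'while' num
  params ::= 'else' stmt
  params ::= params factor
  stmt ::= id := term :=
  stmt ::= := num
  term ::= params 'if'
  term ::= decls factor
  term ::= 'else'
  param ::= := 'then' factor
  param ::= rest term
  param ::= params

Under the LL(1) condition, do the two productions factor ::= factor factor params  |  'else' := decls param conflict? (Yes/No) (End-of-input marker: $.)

Yes

FIRST(factor factor params) = { 'else', 'then', id } and FIRST('else' := decls param) = { 'else' }.
Both contain 'else', so the two alternatives are not disjoint — LL(1) conflict.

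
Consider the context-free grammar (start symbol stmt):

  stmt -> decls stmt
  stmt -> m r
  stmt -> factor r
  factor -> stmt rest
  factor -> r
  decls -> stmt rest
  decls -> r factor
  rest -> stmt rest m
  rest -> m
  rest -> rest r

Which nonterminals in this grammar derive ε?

No nonterminal has an empty production or an RHS whose symbols are all nullable.

{ } (none)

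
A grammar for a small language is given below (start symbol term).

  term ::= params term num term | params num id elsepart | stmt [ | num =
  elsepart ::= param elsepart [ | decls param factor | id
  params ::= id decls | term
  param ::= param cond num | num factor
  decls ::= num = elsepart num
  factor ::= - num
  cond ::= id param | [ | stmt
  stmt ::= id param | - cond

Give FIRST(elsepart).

From elsepart ::= param elsepart [: add FIRST(param) = { num }.
From elsepart ::= decls param factor: add FIRST(decls) = { num }.
elsepart ::= id contributes {id}.
Union: FIRST(elsepart) = { id, num }.

{ id, num }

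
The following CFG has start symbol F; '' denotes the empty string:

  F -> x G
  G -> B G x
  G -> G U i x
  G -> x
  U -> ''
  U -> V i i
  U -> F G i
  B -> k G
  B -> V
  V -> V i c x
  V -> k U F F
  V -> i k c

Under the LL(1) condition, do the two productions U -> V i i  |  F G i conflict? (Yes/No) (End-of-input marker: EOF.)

FIRST(V i i) = { i, k } and FIRST(F G i) = { x }.
The FIRST sets are disjoint and neither alternative is nullable — no conflict.

No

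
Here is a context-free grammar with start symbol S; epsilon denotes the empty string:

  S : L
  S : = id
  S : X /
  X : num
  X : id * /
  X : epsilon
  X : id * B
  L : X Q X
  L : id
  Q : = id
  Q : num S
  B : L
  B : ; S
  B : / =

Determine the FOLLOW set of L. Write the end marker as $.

{ $, /, =, id, num }

In S : L: L is at the end, add FOLLOW(S) = { $, /, =, id, num }.
In B : L: L is at the end, add FOLLOW(B) = { $, /, =, id, num }.
Union: FOLLOW(L) = { $, /, =, id, num }.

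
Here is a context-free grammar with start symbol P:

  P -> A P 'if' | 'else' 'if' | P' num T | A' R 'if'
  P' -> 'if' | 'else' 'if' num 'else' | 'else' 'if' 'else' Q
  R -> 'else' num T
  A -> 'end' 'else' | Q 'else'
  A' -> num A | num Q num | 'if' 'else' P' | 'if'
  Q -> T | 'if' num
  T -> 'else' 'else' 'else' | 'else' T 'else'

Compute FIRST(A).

A -> 'end' 'else' contributes {'end'}.
From A -> Q 'else': add FIRST(Q) = { 'else', 'if' }.
Union: FIRST(A) = { 'else', 'end', 'if' }.

{ 'else', 'end', 'if' }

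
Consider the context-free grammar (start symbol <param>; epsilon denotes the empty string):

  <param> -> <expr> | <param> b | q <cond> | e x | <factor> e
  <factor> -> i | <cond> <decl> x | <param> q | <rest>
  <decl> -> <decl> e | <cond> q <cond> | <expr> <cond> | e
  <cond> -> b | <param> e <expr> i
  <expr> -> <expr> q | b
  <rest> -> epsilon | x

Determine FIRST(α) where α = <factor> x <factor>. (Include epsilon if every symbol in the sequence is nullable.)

Add FIRST(<factor>)\{epsilon} = { b, e, i, q, x }; <factor> is nullable, continue.
x is a terminal; add {x} and stop.

{ b, e, i, q, x }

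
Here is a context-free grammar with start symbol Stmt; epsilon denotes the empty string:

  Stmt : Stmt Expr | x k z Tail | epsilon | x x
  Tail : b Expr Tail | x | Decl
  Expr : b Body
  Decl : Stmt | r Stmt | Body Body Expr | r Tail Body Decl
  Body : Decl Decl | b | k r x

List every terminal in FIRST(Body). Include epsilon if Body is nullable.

From Body : Decl Decl: Decl, Decl nullable, take FIRST(Decl) ∪ FIRST(Decl) = { b, k, r, x }; also epsilon since the whole RHS is nullable.
Body : b contributes {b}.
Body : k r x contributes {k}.
Union: FIRST(Body) = { b, k, r, x, epsilon }.

{ b, k, r, x, epsilon }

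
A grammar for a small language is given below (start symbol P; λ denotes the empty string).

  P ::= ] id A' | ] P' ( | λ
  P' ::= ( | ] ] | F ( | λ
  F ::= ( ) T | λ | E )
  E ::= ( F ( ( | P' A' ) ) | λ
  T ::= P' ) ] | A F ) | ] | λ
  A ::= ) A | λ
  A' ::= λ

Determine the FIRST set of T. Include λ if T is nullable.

{ (, ), ], λ }

From T ::= P' ) ]: P' nullable, take FIRST(P') ∪ {)} = { (, ), ] }.
From T ::= A F ): A, F nullable, take FIRST(A) ∪ FIRST(F) ∪ {)} = { (, ), ] }.
T ::= ] contributes {]}.
T ::= λ contributes λ.
Union: FIRST(T) = { (, ), ], λ }.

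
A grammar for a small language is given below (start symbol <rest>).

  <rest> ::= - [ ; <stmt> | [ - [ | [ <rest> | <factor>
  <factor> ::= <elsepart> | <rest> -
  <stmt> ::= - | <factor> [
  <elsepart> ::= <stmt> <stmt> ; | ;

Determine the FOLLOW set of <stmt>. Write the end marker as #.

In <rest> ::= - [ ; <stmt>: <stmt> is at the end, add FOLLOW(<rest>) = { #, - }.
In <elsepart> ::= <stmt> <stmt> ;: add FIRST(<stmt> ;) = { -, ;, [ }.
In <elsepart> ::= <stmt> <stmt> ;: add FIRST(;) = { ; }.
Union: FOLLOW(<stmt>) = { #, -, ;, [ }.

{ #, -, ;, [ }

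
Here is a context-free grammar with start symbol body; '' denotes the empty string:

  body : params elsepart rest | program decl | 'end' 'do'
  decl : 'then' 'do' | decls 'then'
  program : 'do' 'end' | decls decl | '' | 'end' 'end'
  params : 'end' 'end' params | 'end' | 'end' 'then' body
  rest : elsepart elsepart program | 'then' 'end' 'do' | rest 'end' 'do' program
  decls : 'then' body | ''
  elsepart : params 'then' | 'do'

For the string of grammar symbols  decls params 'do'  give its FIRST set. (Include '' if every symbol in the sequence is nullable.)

Add FIRST(decls)\{''} = { 'then' }; decls is nullable, continue.
Add FIRST(params) = { 'end' }; params is not nullable, stop.

{ 'end', 'then' }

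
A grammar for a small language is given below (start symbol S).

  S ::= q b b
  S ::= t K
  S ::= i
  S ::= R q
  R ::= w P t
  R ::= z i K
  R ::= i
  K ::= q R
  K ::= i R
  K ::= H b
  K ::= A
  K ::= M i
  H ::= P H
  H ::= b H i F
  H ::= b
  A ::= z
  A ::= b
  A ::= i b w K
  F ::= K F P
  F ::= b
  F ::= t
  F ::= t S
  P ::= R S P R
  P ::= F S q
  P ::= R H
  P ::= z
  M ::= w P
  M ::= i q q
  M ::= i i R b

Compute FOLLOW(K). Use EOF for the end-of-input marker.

{ EOF, b, i, q, t, w, z }

In S ::= t K: K is at the end, add FOLLOW(S) = { EOF, b, i, q, t, w, z }.
In R ::= z i K: K is at the end, add FOLLOW(R) = { EOF, b, i, q, t, w, z }.
In A ::= i b w K: K is at the end, add FOLLOW(A) = { EOF, b, i, q, t, w, z }.
In F ::= K F P: add FIRST(F P) = { b, i, q, t, w, z }.
Union: FOLLOW(K) = { EOF, b, i, q, t, w, z }.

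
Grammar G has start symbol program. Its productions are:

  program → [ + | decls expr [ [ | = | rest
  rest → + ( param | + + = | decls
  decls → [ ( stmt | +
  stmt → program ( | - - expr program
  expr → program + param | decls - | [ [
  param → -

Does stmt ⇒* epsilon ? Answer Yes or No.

No nonterminal in this grammar is nullable.
No production of stmt has an RHS whose symbols are all nullable, so stmt is not nullable.

No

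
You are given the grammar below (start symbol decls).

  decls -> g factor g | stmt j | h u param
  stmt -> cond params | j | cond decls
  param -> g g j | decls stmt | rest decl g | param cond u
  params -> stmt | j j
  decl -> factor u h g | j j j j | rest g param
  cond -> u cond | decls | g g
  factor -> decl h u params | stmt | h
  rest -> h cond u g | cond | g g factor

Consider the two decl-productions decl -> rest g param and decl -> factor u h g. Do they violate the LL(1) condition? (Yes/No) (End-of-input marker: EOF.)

FIRST(rest g param) = { g, h, j, u } and FIRST(factor u h g) = { g, h, j, u }.
Both contain g, so the two alternatives are not disjoint — LL(1) conflict.

Yes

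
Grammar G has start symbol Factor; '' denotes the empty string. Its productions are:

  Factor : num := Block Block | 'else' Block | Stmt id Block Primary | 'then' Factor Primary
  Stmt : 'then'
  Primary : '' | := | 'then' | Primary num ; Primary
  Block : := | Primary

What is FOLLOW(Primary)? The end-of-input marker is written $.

In Factor : Stmt id Block Primary: Primary is at the end, add FOLLOW(Factor) = { $, 'then', :=, num }.
In Factor : 'then' Factor Primary: Primary is at the end, add FOLLOW(Factor) = { $, 'then', :=, num }.
In Primary : Primary num ; Primary: add FIRST(num ; Primary) = { num }.
In Primary : Primary num ; Primary: Primary is at the end, add FOLLOW(Primary) = { $, 'then', :=, num }.
In Block : Primary: Primary is at the end, add FOLLOW(Block) = { $, 'then', :=, num }.
Union: FOLLOW(Primary) = { $, 'then', :=, num }.

{ $, 'then', :=, num }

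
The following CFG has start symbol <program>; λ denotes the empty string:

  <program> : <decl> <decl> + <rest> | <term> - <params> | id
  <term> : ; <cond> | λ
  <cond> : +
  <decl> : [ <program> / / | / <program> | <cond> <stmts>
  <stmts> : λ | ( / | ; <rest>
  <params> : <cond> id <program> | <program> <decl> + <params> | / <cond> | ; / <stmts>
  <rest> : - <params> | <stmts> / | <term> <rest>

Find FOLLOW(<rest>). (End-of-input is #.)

In <program> : <decl> <decl> + <rest>: <rest> is at the end, add FOLLOW(<program>) = { #, +, /, [ }.
In <stmts> : ; <rest>: <rest> is at the end, add FOLLOW(<stmts>) = { #, +, /, [ }.
In <rest> : <term> <rest>: <rest> is at the end, add FOLLOW(<rest>) = { #, +, /, [ }.
Union: FOLLOW(<rest>) = { #, +, /, [ }.

{ #, +, /, [ }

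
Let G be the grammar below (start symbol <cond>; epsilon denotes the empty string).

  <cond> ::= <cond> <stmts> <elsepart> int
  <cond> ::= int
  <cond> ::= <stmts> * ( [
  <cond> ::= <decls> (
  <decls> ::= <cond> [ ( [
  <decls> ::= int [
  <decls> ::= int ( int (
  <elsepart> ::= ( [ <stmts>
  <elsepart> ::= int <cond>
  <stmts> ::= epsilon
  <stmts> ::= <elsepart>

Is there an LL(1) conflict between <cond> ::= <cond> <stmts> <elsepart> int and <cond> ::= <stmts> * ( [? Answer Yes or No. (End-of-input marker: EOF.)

FIRST(<cond> <stmts> <elsepart> int) = { (, *, int } and FIRST(<stmts> * ( [) = { (, *, int }.
Both contain (, so the two alternatives are not disjoint — LL(1) conflict.

Yes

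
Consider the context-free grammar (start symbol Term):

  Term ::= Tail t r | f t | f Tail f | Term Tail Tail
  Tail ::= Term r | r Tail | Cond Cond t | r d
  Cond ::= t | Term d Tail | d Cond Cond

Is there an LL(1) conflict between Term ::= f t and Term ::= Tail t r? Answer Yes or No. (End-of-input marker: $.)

Yes

FIRST(f t) = { f } and FIRST(Tail t r) = { d, f, r, t }.
Both contain f, so the two alternatives are not disjoint — LL(1) conflict.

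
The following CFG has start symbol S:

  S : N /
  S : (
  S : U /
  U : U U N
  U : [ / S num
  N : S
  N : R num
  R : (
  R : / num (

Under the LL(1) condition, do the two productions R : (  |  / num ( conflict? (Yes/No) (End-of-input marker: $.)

FIRST(() = { ( } and FIRST(/ num () = { / }.
The FIRST sets are disjoint and neither alternative is nullable — no conflict.

No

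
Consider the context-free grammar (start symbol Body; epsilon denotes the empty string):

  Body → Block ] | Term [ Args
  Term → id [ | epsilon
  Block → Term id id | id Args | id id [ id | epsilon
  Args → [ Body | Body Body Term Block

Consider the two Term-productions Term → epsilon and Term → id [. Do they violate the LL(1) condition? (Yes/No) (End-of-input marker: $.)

FIRST(epsilon) = { epsilon } and FIRST(id [) = { id }.
The first alternative is nullable and FOLLOW(Term) = { $, [, ], id } shares id with FIRST of the second — conflict.

Yes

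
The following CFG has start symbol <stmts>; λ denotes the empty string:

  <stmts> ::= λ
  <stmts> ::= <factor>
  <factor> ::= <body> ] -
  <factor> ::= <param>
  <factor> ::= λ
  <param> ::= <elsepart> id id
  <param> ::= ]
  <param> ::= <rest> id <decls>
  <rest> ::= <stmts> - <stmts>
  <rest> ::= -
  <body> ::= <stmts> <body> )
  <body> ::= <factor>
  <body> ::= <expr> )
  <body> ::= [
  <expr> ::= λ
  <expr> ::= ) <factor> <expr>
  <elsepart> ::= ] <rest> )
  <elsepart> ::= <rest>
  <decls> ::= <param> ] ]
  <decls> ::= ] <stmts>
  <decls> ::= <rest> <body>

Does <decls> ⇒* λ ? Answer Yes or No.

Nullable nonterminals: <body>, <expr>, <factor>, <stmts>.
No production of <decls> has an RHS whose symbols are all nullable, so <decls> is not nullable.

No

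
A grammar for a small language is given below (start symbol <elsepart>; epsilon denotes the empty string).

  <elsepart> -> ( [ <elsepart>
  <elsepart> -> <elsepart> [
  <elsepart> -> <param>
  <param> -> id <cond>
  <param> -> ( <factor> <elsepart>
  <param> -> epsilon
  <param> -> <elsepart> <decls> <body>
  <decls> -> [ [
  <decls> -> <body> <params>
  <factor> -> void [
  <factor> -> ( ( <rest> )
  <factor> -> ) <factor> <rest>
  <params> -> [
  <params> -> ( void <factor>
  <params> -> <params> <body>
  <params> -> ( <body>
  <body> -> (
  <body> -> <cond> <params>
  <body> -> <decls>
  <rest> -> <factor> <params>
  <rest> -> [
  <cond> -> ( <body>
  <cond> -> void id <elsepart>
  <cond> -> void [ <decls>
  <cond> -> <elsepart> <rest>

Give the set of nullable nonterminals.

Directly nullable (have an epsilon-production): <param>.
<elsepart> -> <param> with every symbol nullable, so <elsepart> is nullable.
No other nonterminal has a production whose RHS symbols are all nullable.

{ <elsepart>, <param> }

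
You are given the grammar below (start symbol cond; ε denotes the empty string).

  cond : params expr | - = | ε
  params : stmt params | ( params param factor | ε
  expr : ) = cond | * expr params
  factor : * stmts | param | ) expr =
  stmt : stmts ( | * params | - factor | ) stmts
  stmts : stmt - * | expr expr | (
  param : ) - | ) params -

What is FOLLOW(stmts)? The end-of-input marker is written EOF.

In factor : * stmts: stmts is at the end, add FOLLOW(factor) = { EOF, (, ), *, -, = }.
In stmt : stmts (: add FIRST(() = { ( }.
In stmt : ) stmts: stmts is at the end, add FOLLOW(stmt) = { EOF, (, ), *, -, = }.
Union: FOLLOW(stmts) = { EOF, (, ), *, -, = }.

{ EOF, (, ), *, -, = }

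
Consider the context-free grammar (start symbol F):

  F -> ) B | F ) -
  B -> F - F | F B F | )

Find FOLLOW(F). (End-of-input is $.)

F is the start symbol, so $ ∈ FOLLOW(F).
In F -> F ) -: add FIRST() -) = { ) }.
In B -> F - F: add FIRST(- F) = { - }.
In B -> F - F: F is at the end, add FOLLOW(B) = { $, ), - }.
In B -> F B F: add FIRST(B F) = { ) }.
In B -> F B F: F is at the end, add FOLLOW(B) = { $, ), - }.
Union: FOLLOW(F) = { $, ), - }.

{ $, ), - }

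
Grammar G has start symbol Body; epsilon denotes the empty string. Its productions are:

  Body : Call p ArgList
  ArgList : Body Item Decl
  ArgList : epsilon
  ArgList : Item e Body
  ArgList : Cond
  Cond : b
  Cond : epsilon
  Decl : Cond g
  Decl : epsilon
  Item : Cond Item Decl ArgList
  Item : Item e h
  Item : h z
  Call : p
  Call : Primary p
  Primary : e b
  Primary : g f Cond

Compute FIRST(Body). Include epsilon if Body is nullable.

{ e, g, p }

From Body : Call p ArgList: add FIRST(Call) = { e, g, p }.
Union: FIRST(Body) = { e, g, p }.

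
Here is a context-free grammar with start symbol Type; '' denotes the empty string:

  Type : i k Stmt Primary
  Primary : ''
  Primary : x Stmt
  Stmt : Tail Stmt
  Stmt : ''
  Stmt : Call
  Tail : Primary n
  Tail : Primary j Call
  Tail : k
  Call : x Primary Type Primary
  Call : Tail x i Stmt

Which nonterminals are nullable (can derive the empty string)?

{ Primary, Stmt }

Directly nullable (have an ''-production): Primary, Stmt.
No other nonterminal has a production whose RHS symbols are all nullable.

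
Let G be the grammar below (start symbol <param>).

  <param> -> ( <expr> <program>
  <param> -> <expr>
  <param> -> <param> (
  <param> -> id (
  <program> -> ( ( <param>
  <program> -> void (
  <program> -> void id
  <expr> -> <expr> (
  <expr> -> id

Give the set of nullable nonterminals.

{ } (none)

No nonterminal has an empty production or an RHS whose symbols are all nullable.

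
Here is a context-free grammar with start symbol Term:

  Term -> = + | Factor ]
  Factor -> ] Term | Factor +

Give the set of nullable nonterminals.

{ } (none)

No nonterminal has an empty production or an RHS whose symbols are all nullable.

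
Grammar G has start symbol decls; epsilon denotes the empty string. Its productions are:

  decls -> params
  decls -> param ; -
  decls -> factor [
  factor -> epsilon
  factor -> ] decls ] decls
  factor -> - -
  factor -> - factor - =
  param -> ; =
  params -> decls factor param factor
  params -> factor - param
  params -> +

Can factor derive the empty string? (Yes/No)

Yes

factor has an epsilon-production, so factor ⇒ epsilon.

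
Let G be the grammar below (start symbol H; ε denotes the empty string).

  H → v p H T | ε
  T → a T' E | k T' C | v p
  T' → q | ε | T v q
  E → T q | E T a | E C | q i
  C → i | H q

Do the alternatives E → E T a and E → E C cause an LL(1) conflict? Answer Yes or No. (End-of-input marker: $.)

FIRST(E T a) = { a, k, q, v } and FIRST(E C) = { a, k, q, v }.
Both contain a, so the two alternatives are not disjoint — LL(1) conflict.

Yes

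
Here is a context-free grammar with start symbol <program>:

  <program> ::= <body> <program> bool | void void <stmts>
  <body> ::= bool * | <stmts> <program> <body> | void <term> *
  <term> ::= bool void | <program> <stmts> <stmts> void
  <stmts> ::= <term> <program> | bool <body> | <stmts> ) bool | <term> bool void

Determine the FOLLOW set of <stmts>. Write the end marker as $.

{ $, ), bool, void }

In <program> ::= void void <stmts>: <stmts> is at the end, add FOLLOW(<program>) = { $, ), bool, void }.
In <body> ::= <stmts> <program> <body>: add FIRST(<program> <body>) = { bool, void }.
In <term> ::= <program> <stmts> <stmts> void: add FIRST(<stmts> void) = { bool, void }.
In <term> ::= <program> <stmts> <stmts> void: add FIRST(void) = { void }.
In <stmts> ::= <stmts> ) bool: add FIRST() bool) = { ) }.
Union: FOLLOW(<stmts>) = { $, ), bool, void }.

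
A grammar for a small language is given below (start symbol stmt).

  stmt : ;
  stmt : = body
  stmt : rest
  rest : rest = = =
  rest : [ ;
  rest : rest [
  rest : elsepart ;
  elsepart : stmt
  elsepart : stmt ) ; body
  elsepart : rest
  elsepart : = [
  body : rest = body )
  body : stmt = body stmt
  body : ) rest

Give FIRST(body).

{ ), ;, =, [ }

From body : rest = body ): add FIRST(rest) = { ;, =, [ }.
From body : stmt = body stmt: add FIRST(stmt) = { ;, =, [ }.
body : ) rest contributes {)}.
Union: FIRST(body) = { ), ;, =, [ }.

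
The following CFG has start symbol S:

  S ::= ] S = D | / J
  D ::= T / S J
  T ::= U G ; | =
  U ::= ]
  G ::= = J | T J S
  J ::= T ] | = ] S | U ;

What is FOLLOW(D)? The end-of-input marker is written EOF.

In S ::= ] S = D: D is at the end, add FOLLOW(S) = { EOF, /, ;, =, ] }.
Union: FOLLOW(D) = { EOF, /, ;, =, ] }.

{ EOF, /, ;, =, ] }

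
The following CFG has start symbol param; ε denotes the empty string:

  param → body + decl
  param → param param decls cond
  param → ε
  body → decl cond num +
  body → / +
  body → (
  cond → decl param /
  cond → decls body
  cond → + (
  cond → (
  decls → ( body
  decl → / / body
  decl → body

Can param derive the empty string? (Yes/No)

Yes

param has an ε-production, so param ⇒ ε.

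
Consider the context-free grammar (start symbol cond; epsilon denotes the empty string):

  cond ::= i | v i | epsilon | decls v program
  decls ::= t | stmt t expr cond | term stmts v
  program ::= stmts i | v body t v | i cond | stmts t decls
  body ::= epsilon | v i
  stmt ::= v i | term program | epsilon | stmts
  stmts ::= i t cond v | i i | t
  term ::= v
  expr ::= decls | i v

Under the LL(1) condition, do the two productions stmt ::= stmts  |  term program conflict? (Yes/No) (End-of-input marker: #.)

No

FIRST(stmts) = { i, t } and FIRST(term program) = { v }.
The FIRST sets are disjoint and neither alternative is nullable — no conflict.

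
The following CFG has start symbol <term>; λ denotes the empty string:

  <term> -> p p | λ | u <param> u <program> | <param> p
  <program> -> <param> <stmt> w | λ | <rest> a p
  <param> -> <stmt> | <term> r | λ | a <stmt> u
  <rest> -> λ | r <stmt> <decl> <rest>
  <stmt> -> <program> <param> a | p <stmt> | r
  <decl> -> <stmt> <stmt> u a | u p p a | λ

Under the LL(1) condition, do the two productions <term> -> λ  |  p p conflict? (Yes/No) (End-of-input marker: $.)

FIRST(λ) = { λ } and FIRST(p p) = { p }.
The first is nullable but FOLLOW(<term>) = { $, r } is disjoint from FIRST of the second.

No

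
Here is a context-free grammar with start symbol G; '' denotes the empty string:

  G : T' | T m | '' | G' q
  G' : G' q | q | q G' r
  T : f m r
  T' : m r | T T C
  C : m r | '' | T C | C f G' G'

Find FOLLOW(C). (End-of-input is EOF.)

In T' : T T C: C is at the end, add FOLLOW(T') = { EOF }.
In C : T C: C is at the end, add FOLLOW(C) = { EOF, f }.
In C : C f G' G': add FIRST(f G' G') = { f }.
Union: FOLLOW(C) = { EOF, f }.

{ EOF, f }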